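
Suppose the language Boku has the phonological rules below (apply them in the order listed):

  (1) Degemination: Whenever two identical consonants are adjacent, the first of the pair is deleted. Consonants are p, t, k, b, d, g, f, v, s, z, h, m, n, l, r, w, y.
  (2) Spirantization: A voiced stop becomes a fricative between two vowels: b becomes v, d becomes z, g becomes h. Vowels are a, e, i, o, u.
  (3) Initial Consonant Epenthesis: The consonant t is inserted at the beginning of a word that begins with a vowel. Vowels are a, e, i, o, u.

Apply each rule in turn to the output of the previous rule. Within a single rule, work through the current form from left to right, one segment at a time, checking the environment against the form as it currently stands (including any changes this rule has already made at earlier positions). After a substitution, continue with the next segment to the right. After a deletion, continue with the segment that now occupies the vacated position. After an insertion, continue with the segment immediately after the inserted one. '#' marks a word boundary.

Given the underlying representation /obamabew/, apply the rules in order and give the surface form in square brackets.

(1) Degemination: no change — [obamabew]
(2) Spirantization: [obamabew] → [ovamavew]
(3) Initial Consonant Epenthesis: [ovamavew] → [tovamavew]

[tovamavew]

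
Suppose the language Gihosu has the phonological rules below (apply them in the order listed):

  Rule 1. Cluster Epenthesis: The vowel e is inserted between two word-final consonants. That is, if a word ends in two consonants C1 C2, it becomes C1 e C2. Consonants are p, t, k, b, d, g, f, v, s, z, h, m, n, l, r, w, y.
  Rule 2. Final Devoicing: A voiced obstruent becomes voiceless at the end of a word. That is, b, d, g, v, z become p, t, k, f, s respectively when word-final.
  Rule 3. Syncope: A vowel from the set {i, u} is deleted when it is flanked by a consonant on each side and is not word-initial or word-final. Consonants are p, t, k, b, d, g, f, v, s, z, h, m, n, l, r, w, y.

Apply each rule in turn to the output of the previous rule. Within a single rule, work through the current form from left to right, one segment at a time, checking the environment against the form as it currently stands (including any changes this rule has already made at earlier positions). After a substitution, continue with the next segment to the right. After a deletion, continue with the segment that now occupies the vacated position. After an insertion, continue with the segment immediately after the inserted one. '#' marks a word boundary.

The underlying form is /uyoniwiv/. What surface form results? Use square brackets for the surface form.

[uyonwf]

Rule 1 Cluster Epenthesis: no change — [uyoniwiv]
Rule 2 Final Devoicing: [uyoniwiv] → [uyoniwif]
Rule 3 Syncope: [uyoniwif] → [uyonwf]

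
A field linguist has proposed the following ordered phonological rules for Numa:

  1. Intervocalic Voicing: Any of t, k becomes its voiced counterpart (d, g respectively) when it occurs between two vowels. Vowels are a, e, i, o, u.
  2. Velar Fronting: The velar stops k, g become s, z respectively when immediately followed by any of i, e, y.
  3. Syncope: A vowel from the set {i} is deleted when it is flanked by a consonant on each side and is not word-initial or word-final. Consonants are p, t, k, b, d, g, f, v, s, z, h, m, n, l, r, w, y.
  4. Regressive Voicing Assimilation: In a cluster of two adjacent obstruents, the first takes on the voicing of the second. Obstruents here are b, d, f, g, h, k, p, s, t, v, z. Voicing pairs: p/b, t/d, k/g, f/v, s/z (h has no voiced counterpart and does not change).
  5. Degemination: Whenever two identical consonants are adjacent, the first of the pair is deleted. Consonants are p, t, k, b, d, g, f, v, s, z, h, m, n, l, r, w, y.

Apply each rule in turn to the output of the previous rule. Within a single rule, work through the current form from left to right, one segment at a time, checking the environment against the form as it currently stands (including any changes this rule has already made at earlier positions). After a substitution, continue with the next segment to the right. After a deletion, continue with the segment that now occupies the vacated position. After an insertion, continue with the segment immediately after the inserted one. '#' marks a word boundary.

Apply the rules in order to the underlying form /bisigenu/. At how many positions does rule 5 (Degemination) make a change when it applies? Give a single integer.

1

1 Intervocalic Voicing: no change — [bisigenu]
2 Velar Fronting: [bisigenu] → [bisizenu]
3 Syncope: [bisizenu] → [bszenu]
4 Regressive Voicing Assimilation: [bszenu] → [pzzenu]
5 Degemination: [pzzenu] → [pzenu]
Rule 5 changed 1 position(s).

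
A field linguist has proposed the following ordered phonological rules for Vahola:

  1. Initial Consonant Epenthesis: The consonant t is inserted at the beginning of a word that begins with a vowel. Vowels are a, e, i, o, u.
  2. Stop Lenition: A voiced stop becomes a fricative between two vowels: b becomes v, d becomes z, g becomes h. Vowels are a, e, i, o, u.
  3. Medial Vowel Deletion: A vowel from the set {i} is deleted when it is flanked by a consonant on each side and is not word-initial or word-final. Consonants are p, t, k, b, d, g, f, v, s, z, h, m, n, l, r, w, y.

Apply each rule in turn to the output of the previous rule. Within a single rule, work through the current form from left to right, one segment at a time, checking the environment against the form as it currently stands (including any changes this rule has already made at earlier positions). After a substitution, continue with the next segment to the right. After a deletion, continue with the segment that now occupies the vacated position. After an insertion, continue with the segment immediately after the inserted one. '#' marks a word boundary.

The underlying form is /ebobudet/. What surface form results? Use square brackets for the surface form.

[tevovuzet]

1 Initial Consonant Epenthesis: [ebobudet] → [tebobudet]
2 Stop Lenition: [tebobudet] → [tevovuzet]
3 Medial Vowel Deletion: no change — [tevovuzet]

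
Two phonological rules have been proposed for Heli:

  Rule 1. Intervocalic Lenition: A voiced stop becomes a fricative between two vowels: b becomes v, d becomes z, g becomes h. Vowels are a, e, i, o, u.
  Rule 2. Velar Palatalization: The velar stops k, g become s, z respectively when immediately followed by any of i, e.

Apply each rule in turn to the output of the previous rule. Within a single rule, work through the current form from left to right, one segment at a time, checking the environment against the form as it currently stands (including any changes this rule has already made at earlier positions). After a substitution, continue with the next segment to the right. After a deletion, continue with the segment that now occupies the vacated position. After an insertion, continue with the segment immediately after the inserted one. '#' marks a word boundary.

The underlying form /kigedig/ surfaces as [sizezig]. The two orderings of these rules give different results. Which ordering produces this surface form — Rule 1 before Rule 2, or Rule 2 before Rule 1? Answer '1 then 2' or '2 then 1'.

2 then 1

Order 1 then 2:
  1 Intervocalic Lenition: [kigedig] → [kihezig]
  2 Velar Palatalization: [kihezig] → [sihezig]
  result: [sihezig]
Order 2 then 1:
  2 Velar Palatalization: [kigedig] → [sizedig]
  1 Intervocalic Lenition: [sizedig] → [sizezig]
  result: [sizezig]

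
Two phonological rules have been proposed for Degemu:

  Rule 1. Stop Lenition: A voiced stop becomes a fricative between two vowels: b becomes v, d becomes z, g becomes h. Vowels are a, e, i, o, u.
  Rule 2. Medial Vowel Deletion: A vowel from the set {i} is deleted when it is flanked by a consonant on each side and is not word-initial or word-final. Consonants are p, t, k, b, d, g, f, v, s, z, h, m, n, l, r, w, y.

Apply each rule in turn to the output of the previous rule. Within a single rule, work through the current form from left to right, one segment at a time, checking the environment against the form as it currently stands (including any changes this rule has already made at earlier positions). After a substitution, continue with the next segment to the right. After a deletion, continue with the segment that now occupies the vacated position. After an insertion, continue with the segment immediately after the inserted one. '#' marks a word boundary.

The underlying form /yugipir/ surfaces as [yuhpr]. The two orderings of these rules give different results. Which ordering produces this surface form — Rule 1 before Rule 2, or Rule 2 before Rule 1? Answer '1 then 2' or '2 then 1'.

1 then 2

Order 1 then 2:
  1 Stop Lenition: [yugipir] → [yuhipir]
  2 Medial Vowel Deletion: [yuhipir] → [yuhpr]
  result: [yuhpr]
Order 2 then 1:
  2 Medial Vowel Deletion: [yugipir] → [yugpr]
  1 Stop Lenition: no change — [yugpr]
  result: [yugpr]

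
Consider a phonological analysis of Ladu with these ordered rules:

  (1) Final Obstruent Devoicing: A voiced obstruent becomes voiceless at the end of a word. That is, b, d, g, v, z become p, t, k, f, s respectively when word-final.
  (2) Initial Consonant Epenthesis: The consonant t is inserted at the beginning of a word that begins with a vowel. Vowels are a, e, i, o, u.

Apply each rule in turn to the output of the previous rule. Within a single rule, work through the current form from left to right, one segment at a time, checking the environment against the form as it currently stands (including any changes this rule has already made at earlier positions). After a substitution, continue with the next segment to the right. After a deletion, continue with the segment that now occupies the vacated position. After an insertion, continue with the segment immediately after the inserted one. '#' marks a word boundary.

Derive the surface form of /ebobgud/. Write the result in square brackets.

[tebobgut]

(1) Final Obstruent Devoicing: [ebobgud] → [ebobgut]
(2) Initial Consonant Epenthesis: [ebobgut] → [tebobgut]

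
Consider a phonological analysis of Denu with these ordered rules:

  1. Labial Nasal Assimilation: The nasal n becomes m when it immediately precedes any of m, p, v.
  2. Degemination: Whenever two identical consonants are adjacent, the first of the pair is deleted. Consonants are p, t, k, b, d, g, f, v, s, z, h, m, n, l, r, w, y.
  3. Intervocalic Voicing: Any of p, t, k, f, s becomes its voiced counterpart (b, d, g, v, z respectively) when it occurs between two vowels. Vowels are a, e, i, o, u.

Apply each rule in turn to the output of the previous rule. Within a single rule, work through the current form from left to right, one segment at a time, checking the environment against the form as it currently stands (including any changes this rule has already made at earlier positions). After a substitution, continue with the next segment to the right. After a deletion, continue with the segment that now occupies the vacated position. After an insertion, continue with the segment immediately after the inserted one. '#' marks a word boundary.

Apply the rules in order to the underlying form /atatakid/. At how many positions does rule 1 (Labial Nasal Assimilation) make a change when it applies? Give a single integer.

1 Labial Nasal Assimilation: no change — [atatakid]
2 Degemination: no change — [atatakid]
3 Intervocalic Voicing: [atatakid] → [adadagid]
Rule 1 changed 0 position(s).

0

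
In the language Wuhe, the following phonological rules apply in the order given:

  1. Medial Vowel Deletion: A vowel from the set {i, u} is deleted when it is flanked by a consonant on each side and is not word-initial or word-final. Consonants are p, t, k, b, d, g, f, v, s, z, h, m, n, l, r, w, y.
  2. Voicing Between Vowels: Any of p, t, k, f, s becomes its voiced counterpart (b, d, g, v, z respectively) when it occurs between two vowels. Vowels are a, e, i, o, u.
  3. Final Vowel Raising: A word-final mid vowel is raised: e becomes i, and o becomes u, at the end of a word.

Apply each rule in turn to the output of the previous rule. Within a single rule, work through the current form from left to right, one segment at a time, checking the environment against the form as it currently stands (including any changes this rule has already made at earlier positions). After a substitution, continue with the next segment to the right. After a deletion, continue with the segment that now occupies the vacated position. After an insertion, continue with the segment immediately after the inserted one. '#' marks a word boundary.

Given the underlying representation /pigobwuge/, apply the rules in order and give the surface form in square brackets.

1 Medial Vowel Deletion: [pigobwuge] → [pgobwge]
2 Voicing Between Vowels: no change — [pgobwge]
3 Final Vowel Raising: [pgobwge] → [pgobwgi]

[pgobwgi]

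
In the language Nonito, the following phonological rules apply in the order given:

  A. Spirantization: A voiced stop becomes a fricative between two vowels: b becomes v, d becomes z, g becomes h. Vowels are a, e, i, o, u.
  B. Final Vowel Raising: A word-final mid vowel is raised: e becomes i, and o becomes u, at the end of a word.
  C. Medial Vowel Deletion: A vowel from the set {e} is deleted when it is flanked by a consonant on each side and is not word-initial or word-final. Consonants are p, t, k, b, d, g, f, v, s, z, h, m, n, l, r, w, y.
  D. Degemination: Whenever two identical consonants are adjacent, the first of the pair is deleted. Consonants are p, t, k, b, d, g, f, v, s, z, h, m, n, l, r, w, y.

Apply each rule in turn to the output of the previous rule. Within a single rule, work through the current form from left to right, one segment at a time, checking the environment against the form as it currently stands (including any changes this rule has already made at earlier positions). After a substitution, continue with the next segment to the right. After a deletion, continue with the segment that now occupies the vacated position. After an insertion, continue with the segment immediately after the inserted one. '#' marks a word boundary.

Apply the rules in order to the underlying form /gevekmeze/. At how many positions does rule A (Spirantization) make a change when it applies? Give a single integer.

A Spirantization: no change — [gevekmeze]
B Final Vowel Raising: [gevekmeze] → [gevekmezi]
C Medial Vowel Deletion: [gevekmezi] → [gvkmzi]
D Degemination: no change — [gvkmzi]
Rule A changed 0 position(s).

0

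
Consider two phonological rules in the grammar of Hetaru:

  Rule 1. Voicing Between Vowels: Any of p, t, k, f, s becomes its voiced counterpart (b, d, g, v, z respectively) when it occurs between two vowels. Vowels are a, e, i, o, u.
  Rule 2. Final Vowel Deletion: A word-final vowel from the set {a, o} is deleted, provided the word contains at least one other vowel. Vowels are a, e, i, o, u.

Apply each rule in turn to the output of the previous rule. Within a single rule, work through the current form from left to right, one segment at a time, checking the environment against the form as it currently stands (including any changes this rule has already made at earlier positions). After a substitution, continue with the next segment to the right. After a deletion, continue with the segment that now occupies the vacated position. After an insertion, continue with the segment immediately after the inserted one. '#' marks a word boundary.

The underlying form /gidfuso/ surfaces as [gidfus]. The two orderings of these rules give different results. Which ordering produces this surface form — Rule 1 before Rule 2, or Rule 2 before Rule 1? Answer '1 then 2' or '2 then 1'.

2 then 1

Order 1 then 2:
  1 Voicing Between Vowels: [gidfuso] → [gidfuzo]
  2 Final Vowel Deletion: [gidfuzo] → [gidfuz]
  result: [gidfuz]
Order 2 then 1:
  2 Final Vowel Deletion: [gidfuso] → [gidfus]
  1 Voicing Between Vowels: no change — [gidfus]
  result: [gidfus]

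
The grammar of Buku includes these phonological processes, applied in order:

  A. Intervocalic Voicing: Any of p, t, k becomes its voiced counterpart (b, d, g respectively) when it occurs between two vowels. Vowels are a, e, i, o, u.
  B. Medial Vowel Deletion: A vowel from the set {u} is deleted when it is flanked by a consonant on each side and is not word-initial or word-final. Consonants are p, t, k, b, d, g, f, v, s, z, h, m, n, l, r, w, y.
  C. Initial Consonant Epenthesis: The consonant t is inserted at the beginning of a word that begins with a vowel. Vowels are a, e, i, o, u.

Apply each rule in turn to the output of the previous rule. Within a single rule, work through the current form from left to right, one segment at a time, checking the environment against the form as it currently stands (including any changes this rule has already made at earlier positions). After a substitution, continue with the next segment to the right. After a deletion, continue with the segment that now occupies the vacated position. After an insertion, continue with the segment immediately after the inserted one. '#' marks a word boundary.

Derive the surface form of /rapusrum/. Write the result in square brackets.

[rabsrm]

A Intervocalic Voicing: [rapusrum] → [rabusrum]
B Medial Vowel Deletion: [rabusrum] → [rabsrm]
C Initial Consonant Epenthesis: no change — [rabsrm]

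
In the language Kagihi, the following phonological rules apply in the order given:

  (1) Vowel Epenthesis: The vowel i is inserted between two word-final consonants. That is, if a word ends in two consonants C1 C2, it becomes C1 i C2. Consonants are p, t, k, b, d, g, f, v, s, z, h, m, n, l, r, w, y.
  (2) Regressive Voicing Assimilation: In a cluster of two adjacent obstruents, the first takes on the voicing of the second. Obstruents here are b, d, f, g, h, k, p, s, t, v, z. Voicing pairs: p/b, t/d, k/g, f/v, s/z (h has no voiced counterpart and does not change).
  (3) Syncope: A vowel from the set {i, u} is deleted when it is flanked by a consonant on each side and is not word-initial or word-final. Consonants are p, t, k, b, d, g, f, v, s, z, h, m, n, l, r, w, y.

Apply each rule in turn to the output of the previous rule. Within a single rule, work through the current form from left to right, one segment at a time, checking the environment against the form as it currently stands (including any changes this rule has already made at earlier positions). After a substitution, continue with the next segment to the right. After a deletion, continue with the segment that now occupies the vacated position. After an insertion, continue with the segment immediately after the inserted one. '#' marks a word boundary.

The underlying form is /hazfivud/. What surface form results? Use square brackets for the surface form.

[hasfvd]

(1) Vowel Epenthesis: no change — [hazfivud]
(2) Regressive Voicing Assimilation: [hazfivud] → [hasfivud]
(3) Syncope: [hasfivud] → [hasfvd]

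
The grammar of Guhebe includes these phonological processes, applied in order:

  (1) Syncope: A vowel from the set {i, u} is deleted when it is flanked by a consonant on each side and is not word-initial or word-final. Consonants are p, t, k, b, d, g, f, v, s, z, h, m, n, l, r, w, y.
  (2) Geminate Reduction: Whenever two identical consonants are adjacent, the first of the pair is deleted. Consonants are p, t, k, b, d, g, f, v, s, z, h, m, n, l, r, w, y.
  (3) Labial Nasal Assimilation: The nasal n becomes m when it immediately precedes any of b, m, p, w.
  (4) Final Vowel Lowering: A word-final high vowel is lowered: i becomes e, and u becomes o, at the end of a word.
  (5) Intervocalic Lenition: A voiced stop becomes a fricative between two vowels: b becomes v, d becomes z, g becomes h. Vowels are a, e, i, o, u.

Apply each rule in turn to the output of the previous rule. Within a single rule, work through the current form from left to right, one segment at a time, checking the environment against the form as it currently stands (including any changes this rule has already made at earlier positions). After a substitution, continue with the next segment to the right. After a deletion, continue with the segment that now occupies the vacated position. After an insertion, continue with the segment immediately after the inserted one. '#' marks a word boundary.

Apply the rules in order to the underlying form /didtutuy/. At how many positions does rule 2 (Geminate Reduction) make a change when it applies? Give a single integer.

(1) Syncope: [didtutuy] → [ddtty]
(2) Geminate Reduction: [ddtty] → [dty]
(3) Labial Nasal Assimilation: no change — [dty]
(4) Final Vowel Lowering: no change — [dty]
(5) Intervocalic Lenition: no change — [dty]
Rule 2 changed 2 position(s).

2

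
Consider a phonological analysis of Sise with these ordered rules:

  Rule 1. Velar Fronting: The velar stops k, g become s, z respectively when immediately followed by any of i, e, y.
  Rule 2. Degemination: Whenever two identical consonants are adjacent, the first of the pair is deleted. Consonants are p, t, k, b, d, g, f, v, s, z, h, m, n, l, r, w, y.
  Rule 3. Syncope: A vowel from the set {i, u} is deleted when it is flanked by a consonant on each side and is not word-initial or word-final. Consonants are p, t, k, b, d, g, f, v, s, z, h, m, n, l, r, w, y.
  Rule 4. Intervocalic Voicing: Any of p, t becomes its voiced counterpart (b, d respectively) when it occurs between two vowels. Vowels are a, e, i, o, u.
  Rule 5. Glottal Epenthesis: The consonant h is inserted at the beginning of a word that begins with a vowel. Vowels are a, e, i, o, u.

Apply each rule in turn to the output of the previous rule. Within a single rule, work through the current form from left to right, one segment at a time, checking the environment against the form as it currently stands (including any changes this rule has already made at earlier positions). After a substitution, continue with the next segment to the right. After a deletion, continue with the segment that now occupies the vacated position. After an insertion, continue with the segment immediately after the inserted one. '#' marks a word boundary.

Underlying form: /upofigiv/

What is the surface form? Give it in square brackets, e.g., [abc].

Rule 1 Velar Fronting: [upofigiv] → [upofiziv]
Rule 2 Degemination: no change — [upofiziv]
Rule 3 Syncope: [upofiziv] → [upofzv]
Rule 4 Intervocalic Voicing: [upofzv] → [ubofzv]
Rule 5 Glottal Epenthesis: [ubofzv] → [hubofzv]

[hubofzv]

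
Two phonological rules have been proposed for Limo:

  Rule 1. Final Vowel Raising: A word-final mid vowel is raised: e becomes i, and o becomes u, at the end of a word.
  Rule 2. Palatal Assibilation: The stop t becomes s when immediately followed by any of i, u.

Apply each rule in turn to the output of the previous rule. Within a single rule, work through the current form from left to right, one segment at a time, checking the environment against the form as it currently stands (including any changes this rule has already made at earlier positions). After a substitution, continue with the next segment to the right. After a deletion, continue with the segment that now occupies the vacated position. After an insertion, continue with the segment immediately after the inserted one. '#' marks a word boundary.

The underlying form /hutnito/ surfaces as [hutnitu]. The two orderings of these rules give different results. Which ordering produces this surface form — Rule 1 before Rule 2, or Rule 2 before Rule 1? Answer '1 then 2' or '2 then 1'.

2 then 1

Order 1 then 2:
  1 Final Vowel Raising: [hutnito] → [hutnitu]
  2 Palatal Assibilation: [hutnitu] → [hutnisu]
  result: [hutnisu]
Order 2 then 1:
  2 Palatal Assibilation: no change — [hutnito]
  1 Final Vowel Raising: [hutnito] → [hutnitu]
  result: [hutnitu]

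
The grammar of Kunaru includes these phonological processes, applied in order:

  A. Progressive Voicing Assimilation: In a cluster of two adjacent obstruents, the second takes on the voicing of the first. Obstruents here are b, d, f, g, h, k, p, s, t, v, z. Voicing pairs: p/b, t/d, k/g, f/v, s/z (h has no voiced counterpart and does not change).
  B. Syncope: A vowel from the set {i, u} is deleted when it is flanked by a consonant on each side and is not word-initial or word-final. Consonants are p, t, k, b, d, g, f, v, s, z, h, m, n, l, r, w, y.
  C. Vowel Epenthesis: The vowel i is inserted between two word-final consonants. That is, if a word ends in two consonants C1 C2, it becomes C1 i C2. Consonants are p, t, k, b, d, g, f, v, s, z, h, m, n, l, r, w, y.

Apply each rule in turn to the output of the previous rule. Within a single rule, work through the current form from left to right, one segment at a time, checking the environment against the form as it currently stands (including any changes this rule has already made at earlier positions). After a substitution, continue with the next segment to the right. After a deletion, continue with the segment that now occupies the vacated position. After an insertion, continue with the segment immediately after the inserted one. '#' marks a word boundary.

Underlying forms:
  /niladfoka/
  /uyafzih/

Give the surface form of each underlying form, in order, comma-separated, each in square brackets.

[nladvoka], [uyafsih]

/niladfoka/:
  A Progressive Voicing Assimilation: [niladfoka] → [niladvoka]
  B Syncope: [niladvoka] → [nladvoka]
  C Vowel Epenthesis: no change — [nladvoka]
/uyafzih/:
  A Progressive Voicing Assimilation: [uyafzih] → [uyafsih]
  B Syncope: [uyafsih] → [uyafsh]
  C Vowel Epenthesis: [uyafsh] → [uyafsih]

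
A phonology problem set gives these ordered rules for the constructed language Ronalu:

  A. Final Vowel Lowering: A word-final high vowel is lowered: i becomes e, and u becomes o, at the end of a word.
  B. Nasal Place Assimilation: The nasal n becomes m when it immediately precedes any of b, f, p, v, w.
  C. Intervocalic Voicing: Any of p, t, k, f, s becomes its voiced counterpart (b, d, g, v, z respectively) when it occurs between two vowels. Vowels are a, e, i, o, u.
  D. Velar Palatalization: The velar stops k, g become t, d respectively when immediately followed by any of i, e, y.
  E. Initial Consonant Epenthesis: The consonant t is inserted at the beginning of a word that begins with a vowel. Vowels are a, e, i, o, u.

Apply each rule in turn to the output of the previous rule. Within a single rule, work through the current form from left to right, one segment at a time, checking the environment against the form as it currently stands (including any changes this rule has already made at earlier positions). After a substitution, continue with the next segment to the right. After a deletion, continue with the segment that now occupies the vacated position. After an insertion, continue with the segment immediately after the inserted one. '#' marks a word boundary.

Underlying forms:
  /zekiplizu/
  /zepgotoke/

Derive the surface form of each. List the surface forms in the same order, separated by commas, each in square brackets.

[zediplizo], [zepgodode]

/zekiplizu/:
  A Final Vowel Lowering: [zekiplizu] → [zekiplizo]
  B Nasal Place Assimilation: no change — [zekiplizo]
  C Intervocalic Voicing: [zekiplizo] → [zegiplizo]
  D Velar Palatalization: [zegiplizo] → [zediplizo]
  E Initial Consonant Epenthesis: no change — [zediplizo]
/zepgotoke/:
  A Final Vowel Lowering: no change — [zepgotoke]
  B Nasal Place Assimilation: no change — [zepgotoke]
  C Intervocalic Voicing: [zepgotoke] → [zepgodoge]
  D Velar Palatalization: [zepgodoge] → [zepgodode]
  E Initial Consonant Epenthesis: no change — [zepgodode]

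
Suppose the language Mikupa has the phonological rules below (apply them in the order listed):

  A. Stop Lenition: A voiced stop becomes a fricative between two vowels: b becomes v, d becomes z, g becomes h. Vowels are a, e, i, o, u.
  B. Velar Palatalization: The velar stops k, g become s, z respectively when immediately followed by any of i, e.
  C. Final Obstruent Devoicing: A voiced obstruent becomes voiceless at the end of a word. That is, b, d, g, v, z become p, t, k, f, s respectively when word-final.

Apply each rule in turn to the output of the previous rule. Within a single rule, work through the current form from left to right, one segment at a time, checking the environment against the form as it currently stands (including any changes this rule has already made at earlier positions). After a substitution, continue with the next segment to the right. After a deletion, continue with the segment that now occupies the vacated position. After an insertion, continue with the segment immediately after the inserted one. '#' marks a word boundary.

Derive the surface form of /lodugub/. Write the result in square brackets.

[lozuhup]

A Stop Lenition: [lodugub] → [lozuhub]
B Velar Palatalization: no change — [lozuhub]
C Final Obstruent Devoicing: [lozuhub] → [lozuhup]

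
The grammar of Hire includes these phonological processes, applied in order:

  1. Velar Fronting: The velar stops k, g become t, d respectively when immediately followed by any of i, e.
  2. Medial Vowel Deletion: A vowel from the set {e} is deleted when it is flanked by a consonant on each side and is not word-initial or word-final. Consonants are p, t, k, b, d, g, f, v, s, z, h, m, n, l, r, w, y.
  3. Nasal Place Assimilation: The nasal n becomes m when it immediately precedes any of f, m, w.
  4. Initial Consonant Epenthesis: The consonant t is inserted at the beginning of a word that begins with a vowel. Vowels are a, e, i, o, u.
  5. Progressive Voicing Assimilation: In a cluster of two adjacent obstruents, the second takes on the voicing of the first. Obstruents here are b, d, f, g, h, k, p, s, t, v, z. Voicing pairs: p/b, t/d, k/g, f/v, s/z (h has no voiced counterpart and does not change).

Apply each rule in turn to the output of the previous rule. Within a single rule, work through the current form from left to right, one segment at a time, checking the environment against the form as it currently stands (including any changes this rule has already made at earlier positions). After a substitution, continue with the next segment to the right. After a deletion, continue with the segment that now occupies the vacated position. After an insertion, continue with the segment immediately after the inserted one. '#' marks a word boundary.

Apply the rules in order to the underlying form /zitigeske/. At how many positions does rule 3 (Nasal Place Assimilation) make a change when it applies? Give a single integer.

0

1 Velar Fronting: [zitigeske] → [zitideste]
2 Medial Vowel Deletion: [zitideste] → [zitidste]
3 Nasal Place Assimilation: no change — [zitidste]
4 Initial Consonant Epenthesis: no change — [zitidste]
5 Progressive Voicing Assimilation: [zitidste] → [zitidzde]
Rule 3 changed 0 position(s).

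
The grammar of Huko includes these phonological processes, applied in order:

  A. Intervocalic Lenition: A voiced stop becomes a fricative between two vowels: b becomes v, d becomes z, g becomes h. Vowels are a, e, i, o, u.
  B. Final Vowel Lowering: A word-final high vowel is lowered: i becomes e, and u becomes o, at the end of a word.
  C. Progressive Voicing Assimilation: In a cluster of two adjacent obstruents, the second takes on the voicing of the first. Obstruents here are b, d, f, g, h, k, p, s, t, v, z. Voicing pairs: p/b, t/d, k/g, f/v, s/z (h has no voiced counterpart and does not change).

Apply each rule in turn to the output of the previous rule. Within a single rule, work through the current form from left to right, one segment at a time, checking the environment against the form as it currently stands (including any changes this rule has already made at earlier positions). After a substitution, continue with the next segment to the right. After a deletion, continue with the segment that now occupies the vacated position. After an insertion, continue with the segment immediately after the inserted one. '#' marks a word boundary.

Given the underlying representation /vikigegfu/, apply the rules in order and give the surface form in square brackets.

[vikihegvo]

A Intervocalic Lenition: [vikigegfu] → [vikihegfu]
B Final Vowel Lowering: [vikihegfu] → [vikihegfo]
C Progressive Voicing Assimilation: [vikihegfo] → [vikihegvo]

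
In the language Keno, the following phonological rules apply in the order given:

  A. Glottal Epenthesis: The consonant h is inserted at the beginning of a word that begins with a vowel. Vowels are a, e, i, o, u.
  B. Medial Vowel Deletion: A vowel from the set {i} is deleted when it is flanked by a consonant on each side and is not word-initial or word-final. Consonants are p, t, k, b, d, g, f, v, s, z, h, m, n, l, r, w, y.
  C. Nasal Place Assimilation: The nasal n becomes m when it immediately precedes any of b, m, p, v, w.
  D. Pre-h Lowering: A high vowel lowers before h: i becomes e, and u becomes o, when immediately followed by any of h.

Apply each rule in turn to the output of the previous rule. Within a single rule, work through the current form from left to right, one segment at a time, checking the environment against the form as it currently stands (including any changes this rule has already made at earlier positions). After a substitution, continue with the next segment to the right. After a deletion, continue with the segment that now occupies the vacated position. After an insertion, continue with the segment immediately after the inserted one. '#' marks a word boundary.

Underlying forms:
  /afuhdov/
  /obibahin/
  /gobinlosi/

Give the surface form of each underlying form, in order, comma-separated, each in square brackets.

[hafohdov], [hobbahn], [gobnlosi]

/afuhdov/:
  A Glottal Epenthesis: [afuhdov] → [hafuhdov]
  B Medial Vowel Deletion: no change — [hafuhdov]
  C Nasal Place Assimilation: no change — [hafuhdov]
  D Pre-h Lowering: [hafuhdov] → [hafohdov]
/obibahin/:
  A Glottal Epenthesis: [obibahin] → [hobibahin]
  B Medial Vowel Deletion: [hobibahin] → [hobbahn]
  C Nasal Place Assimilation: no change — [hobbahn]
  D Pre-h Lowering: no change — [hobbahn]
/gobinlosi/:
  A Glottal Epenthesis: no change — [gobinlosi]
  B Medial Vowel Deletion: [gobinlosi] → [gobnlosi]
  C Nasal Place Assimilation: no change — [gobnlosi]
  D Pre-h Lowering: no change — [gobnlosi]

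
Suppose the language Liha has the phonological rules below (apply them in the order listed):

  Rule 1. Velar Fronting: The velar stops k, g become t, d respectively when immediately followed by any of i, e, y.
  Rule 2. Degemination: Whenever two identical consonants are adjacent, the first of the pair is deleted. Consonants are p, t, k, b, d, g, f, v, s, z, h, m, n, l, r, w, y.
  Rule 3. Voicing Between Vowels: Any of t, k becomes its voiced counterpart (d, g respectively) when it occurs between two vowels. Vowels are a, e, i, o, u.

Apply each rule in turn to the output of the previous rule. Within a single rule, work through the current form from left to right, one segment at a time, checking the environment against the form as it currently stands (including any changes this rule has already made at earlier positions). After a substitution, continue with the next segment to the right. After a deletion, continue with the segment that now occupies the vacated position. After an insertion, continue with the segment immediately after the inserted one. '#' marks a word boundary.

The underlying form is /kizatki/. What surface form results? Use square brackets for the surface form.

[tizadi]

Rule 1 Velar Fronting: [kizatki] → [tizatti]
Rule 2 Degemination: [tizatti] → [tizati]
Rule 3 Voicing Between Vowels: [tizati] → [tizadi]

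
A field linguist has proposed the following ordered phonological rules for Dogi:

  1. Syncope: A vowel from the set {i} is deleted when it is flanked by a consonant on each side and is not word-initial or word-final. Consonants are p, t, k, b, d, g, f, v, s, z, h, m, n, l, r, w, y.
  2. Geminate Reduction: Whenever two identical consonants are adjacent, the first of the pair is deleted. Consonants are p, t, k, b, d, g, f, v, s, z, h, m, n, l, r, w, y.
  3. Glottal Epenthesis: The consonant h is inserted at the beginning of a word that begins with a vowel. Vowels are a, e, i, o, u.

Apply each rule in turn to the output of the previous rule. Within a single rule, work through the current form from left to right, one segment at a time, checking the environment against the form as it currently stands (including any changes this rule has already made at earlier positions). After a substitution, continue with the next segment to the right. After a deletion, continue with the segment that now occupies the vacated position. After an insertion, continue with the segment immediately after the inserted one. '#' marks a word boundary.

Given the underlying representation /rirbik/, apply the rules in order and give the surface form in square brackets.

[rbk]

1 Syncope: [rirbik] → [rrbk]
2 Geminate Reduction: [rrbk] → [rbk]
3 Glottal Epenthesis: no change — [rbk]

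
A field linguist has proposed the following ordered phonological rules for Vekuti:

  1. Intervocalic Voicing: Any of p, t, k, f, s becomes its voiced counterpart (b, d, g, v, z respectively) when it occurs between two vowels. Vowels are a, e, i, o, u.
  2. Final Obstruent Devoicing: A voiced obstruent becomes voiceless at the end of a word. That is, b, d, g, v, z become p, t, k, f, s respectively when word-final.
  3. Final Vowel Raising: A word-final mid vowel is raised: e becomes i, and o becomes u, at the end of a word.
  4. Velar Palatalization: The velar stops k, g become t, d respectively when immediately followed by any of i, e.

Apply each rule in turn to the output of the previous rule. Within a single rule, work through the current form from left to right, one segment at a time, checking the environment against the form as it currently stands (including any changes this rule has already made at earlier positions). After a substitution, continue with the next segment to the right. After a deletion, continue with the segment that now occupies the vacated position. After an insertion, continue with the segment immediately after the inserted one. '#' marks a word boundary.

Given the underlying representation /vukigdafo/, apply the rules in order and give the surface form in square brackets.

[vudigdavu]

1 Intervocalic Voicing: [vukigdafo] → [vugigdavo]
2 Final Obstruent Devoicing: no change — [vugigdavo]
3 Final Vowel Raising: [vugigdavo] → [vugigdavu]
4 Velar Palatalization: [vugigdavu] → [vudigdavu]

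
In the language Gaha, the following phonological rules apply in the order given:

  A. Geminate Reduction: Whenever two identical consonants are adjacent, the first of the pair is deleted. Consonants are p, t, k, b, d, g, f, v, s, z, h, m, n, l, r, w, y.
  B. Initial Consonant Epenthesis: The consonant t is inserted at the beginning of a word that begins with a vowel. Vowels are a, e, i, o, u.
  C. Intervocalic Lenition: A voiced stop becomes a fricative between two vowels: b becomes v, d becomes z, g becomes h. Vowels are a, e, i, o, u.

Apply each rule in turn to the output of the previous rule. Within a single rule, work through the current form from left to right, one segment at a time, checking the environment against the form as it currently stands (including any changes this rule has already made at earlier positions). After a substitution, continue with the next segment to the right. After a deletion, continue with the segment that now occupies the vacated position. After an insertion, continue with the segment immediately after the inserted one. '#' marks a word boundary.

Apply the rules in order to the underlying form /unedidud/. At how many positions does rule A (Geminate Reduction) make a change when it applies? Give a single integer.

A Geminate Reduction: no change — [unedidud]
B Initial Consonant Epenthesis: [unedidud] → [tunedidud]
C Intervocalic Lenition: [tunedidud] → [tunezizud]
Rule A changed 0 position(s).

0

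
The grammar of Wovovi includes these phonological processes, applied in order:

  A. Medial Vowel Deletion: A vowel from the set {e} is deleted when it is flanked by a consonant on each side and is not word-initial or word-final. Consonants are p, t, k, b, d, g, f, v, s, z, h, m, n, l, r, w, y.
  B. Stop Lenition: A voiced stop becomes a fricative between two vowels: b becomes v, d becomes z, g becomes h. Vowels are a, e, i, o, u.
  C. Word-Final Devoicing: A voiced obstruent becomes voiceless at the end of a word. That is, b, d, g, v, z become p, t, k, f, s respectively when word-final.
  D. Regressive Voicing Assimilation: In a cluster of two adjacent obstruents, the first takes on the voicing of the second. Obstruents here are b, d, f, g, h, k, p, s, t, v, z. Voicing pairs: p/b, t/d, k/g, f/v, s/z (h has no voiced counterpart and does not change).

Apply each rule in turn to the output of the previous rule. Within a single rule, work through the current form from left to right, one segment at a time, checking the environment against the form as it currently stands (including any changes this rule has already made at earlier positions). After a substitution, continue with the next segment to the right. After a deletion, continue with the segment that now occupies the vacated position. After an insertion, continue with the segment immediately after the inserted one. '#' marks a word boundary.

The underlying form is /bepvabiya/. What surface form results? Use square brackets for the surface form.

[pbvaviya]

A Medial Vowel Deletion: [bepvabiya] → [bpvabiya]
B Stop Lenition: [bpvabiya] → [bpvaviya]
C Word-Final Devoicing: no change — [bpvaviya]
D Regressive Voicing Assimilation: [bpvaviya] → [pbvaviya]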